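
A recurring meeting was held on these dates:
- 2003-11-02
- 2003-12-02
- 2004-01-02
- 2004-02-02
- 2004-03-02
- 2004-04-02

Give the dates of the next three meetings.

2004-05-02, 2004-06-02, 2004-07-02

Each date is the 2nd; the gaps (30, 31, 31, 29, 31) track the month lengths.
The rule is the 2nd of each month.
May 2004: 2004-05-02.
June 2004: 2004-06-02.
Next: July 2004 → 2004-07-02.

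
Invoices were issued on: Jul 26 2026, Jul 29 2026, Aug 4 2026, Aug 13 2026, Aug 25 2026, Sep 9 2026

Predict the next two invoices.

The spacing grows by 3 each time: 3, 6, 9, 12, 15 days.
Next gap: 18 days. Sep 9 2026 + 18 days = Sep 27 2026.
Next gap: 21 days. Sep 27 2026 + 21 days = Oct 18 2026.

Sep 27 2026, Oct 18 2026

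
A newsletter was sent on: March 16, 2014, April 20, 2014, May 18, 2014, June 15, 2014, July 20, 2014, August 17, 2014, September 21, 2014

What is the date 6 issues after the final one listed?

March 15, 2015

These are Sundays at 28- or 35-day spacing (35, 28, 28, 35, 28, 35).
The pattern: 3rd Sunday of the month.
October 2014 — 3rd Sunday is October 19, 2014.
3rd Sunday of November 2014: November 16, 2014.
December 2014 — 3rd Sunday is December 21, 2014.
3rd Sunday of January 2015: January 18, 2015.
3rd Sunday of February 2015: February 15, 2015.
3rd Sunday of March 2015: March 15, 2015.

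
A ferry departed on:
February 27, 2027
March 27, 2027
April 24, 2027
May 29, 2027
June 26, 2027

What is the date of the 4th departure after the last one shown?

October 30, 2027

These are Saturdays with 28, 28, 35, 28-day gaps.
Each is the final Saturday of its month — May 29, 2027 is past the 28th, so '4th Saturday' doesn't fit.
July 2027 ends with Saturday July 31, 2027.
Last Saturday of August 2027: August 28, 2027.
September 2027 ends with Saturday September 25, 2027.
October 2027 ends with Saturday October 30, 2027.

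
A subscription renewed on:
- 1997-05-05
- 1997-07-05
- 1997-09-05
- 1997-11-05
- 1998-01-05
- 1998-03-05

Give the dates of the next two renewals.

Each date is the 5th; the gaps (61, 62, 61, 61, 59) track the month lengths.
The rule is the 5th of every 2 months.
May 1998: 1998-05-05.
Next: July 1998 → 1998-07-05.

1998-05-05, 1998-07-05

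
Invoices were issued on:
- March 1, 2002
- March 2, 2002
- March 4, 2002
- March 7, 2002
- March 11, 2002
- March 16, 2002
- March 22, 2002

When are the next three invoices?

March 29, 2002; April 6, 2002; April 15, 2002

Gaps: 1, 2, 3, 4, 5, 6 days — each gap is 1 larger than the previous one.
Next gap: 7 days. March 22, 2002 + 7 days = March 29, 2002.
Next gap: 8 days. March 29, 2002 + 8 days = April 6, 2002.
Next gap: 9 days. April 6, 2002 + 9 days = April 15, 2002.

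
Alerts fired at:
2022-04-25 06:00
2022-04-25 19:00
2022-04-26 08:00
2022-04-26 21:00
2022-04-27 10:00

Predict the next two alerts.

2022-04-27 23:00, 2022-04-28 12:00

Spacing: 13, 13, 13, 13 h — constant 13 h.
2022-04-27 10:00 + 13 h = 2022-04-27 23:00.
2022-04-27 23:00 + 13 h = 2022-04-28 12:00.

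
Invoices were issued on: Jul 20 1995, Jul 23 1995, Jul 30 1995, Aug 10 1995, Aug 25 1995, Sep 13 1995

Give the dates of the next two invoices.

Intervals are 3, 7, 11, 15, 19 days — an arithmetic progression with common difference 4.
Next gap: 23 days. Sep 13 1995 + 23 days = Oct 6 1995.
Next gap: 27 days. Oct 6 1995 + 27 days = Nov 2 1995.

Oct 6 1995, Nov 2 1995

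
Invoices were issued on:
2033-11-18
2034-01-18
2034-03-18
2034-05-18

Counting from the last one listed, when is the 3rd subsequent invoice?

Gaps: 61, 59, 61 days — not constant. Every event is on the 18th of the month.
Pattern: the 18th of every 2 months.
July 2034: 2034-07-18.
September 2034: 2034-09-18.
November 2034: 2034-11-18.

2034-11-18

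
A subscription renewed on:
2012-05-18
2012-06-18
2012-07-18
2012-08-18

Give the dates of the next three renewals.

The day-of-month is always 18 (31, 30, 31 days between events).
So this recurs on the 18th of each month.
Next: September 2012 → 2012-09-18.
October 2012: 2012-10-18.
Next: November 2012 → 2012-11-18.

2012-09-18, 2012-10-18, 2012-11-18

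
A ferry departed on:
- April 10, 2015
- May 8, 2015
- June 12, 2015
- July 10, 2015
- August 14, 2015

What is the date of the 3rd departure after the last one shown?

Gaps: 28, 35, 28, 35 days — a mix of 28 and 35. Every date is a Friday.
Each is the 2nd Friday of its month.
September 2015 — 2nd Friday is September 11, 2015.
2nd Friday of October 2015: October 9, 2015.
November 2015 — 2nd Friday is November 13, 2015.

November 13, 2015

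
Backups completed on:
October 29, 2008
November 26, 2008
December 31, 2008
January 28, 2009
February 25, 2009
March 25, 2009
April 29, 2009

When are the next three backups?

May 27, 2009; June 24, 2009; July 29, 2009

These are Wednesdays with 28, 35, 28, 28, 28, 35-day gaps.
Each is the final Wednesday of its month — October 29, 2008 is past the 28th, so '4th Wednesday' doesn't fit.
Last Wednesday of May 2009: May 27, 2009.
June 2009 ends with Wednesday June 24, 2009.
Last Wednesday of July 2009: July 29, 2009.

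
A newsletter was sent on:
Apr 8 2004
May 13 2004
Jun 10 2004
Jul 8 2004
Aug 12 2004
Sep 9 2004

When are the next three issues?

Oct 14 2004, Nov 11 2004, Dec 9 2004

All dates are Thursdays, 35, 28, 28, 35, 28 days apart.
Specifically, the 2nd Thursday of each month.
2nd Thursday of October 2004: Oct 14 2004.
2nd Thursday of November 2004: Nov 11 2004.
2nd Thursday of December 2004: Dec 9 2004.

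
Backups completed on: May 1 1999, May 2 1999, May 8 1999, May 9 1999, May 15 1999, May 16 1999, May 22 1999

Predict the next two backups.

Every event lands on a Saturday or Sunday (gaps cycle 1, 6, 1, 6, 1, 6).
So the schedule is: every Saturday and Sunday.
The following Sunday is May 23 1999.
Next Saturday: May 29 1999.

May 23 1999, May 29 1999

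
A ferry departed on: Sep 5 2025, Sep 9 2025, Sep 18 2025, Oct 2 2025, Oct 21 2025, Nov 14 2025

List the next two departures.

Gaps: 4, 9, 14, 19, 24 days — each gap is 5 larger than the previous one.
Next gap: 29 days. Nov 14 2025 + 29 days = Dec 13 2025.
Next gap: 34 days. Dec 13 2025 + 34 days = Jan 16 2026.

Dec 13 2025, Jan 16 2026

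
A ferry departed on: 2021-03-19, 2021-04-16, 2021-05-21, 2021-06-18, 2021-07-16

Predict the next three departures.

2021-08-20, 2021-09-17, 2021-10-15

These are Fridays at 28- or 35-day spacing (28, 35, 28, 28).
The pattern: 3rd Friday of the month.
August 2021 — 3rd Friday is 2021-08-20.
3rd Friday of September 2021: 2021-09-17.
3rd Friday of October 2021: 2021-10-15.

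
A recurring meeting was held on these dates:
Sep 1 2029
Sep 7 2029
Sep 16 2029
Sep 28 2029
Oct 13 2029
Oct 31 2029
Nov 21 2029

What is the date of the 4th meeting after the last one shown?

Mar 15 2030

Intervals are 6, 9, 12, 15, 18, 21 days — an arithmetic progression with common difference 3.
Next gap: 24 days. Nov 21 2029 + 24 days = Dec 15 2029.
Next gap: 27 days. Dec 15 2029 + 27 days = Jan 11 2030.
Next gap: 30 days. Jan 11 2030 + 30 days = Feb 10 2030.
Next gap: 33 days. Feb 10 2030 + 33 days = Mar 15 2030.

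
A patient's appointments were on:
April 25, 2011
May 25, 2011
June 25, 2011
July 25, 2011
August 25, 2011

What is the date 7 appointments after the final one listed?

Gaps: 30, 31, 30, 31 days — not constant. Every event is on the 25th of the month.
Pattern: the 25th of each month.
September 2011: September 25, 2011.
Next: October 2011 → October 25, 2011.
November 2011: November 25, 2011.
December 2011: December 25, 2011.
January 2012: January 25, 2012.
February 2012: February 25, 2012.
March 2012: March 25, 2012.

March 25, 2012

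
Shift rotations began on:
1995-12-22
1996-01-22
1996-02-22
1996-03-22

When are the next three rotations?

The day-of-month is always 22 (31, 31, 29 days between events).
So this recurs on the 22nd of each month.
Next: April 1996 → 1996-04-22.
Next: May 1996 → 1996-05-22.
Next: June 1996 → 1996-06-22.

1996-04-22, 1996-05-22, 1996-06-22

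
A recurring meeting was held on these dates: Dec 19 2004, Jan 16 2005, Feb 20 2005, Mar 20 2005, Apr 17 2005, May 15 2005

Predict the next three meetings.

Gaps: 28, 35, 28, 28, 28 days — a mix of 28 and 35. Every date is a Sunday.
Each is the 3rd Sunday of its month.
3rd Sunday of June 2005: Jun 19 2005.
3rd Sunday of July 2005: Jul 17 2005.
August 2005 — 3rd Sunday is Aug 21 2005.

Jun 19 2005, Jul 17 2005, Aug 21 2005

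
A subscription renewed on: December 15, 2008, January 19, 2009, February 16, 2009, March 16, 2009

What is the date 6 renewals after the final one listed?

These are Mondays at 28- or 35-day spacing (35, 28, 28).
The pattern: 3rd Monday of the month.
3rd Monday of April 2009: April 20, 2009.
May 2009 — 3rd Monday is May 18, 2009.
3rd Monday of June 2009: June 15, 2009.
July 2009 — 3rd Monday is July 20, 2009.
3rd Monday of August 2009: August 17, 2009.
3rd Monday of September 2009: September 21, 2009.

September 21, 2009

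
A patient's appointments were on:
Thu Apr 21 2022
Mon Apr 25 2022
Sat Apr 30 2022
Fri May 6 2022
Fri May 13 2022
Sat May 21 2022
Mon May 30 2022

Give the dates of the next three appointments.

Intervals are 4, 5, 6, 7, 8, 9 days — an arithmetic progression with common difference 1.
Next gap: 10 days. Mon May 30 2022 + 10 days = Thu Jun 9 2022.
Next gap: 11 days. Thu Jun 9 2022 + 11 days = Mon Jun 20 2022.
Next gap: 12 days. Mon Jun 20 2022 + 12 days = Sat Jul 2 2022.

Thu Jun 9 2022, Mon Jun 20 2022, Sat Jul 2 2022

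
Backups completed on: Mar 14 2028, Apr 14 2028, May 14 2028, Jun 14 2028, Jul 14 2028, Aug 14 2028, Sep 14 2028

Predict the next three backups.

Oct 14 2028, Nov 14 2028, Dec 14 2028

Each date is the 14th; the gaps (31, 30, 31, 30, 31, 31) track the month lengths.
The rule is the 14th of each month.
October 2028: Oct 14 2028.
November 2028: Nov 14 2028.
December 2028: Dec 14 2028.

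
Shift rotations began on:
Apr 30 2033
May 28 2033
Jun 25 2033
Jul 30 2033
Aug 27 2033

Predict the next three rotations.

Every date is a Saturday; gaps 28, 28, 35, 28 days.
Each is the last Saturday of its month (at least one falls on the 29th or later, ruling out '4th Saturday').
September 2033 ends with Saturday Sep 24 2033.
October 2033 ends with Saturday Oct 29 2033.
Last Saturday of November 2033: Nov 26 2033.

Sep 24 2033, Oct 29 2033, Nov 26 2033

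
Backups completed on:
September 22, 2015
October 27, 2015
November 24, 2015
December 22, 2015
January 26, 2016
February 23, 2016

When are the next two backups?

All dates are Tuesdays, 35, 28, 28, 35, 28 days apart.
Specifically, the 4th Tuesday of each month.
March 2016 — 4th Tuesday is March 22, 2016.
4th Tuesday of April 2016: April 26, 2016.

March 22, 2016; April 26, 2016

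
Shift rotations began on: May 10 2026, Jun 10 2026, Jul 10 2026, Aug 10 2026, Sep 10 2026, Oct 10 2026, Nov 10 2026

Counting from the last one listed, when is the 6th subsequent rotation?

The day-of-month is always 10 (31, 30, 31, 31, 30, 31 days between events).
So this recurs on the 10th of each month.
Next: December 2026 → Dec 10 2026.
January 2027: Jan 10 2027.
February 2027: Feb 10 2027.
Next: March 2027 → Mar 10 2027.
April 2027: Apr 10 2027.
May 2027: May 10 2027.

May 10 2027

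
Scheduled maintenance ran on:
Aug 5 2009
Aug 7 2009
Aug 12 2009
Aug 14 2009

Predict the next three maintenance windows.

The gap pattern 2, 5, 2 repeats every 2 events.
These are the Wednesdays and Fridays of each week.
Next Wednesday: Aug 19 2009.
The following Friday is Aug 21 2009.
The following Wednesday is Aug 26 2009.

Aug 19 2009, Aug 21 2009, Aug 26 2009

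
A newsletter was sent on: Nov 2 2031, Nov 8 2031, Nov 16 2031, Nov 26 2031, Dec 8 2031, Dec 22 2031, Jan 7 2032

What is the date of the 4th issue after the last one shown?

Mar 31 2032

Intervals are 6, 8, 10, 12, 14, 16 days — an arithmetic progression with common difference 2.
Next gap: 18 days. Jan 7 2032 + 18 days = Jan 25 2032.
Next gap: 20 days. Jan 25 2032 + 20 days = Feb 14 2032.
Next gap: 22 days. Feb 14 2032 + 22 days = Mar 7 2032.
Next gap: 24 days. Mar 7 2032 + 24 days = Mar 31 2032.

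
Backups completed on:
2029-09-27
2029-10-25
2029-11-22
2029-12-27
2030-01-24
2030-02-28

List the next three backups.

All dates are Thursdays, 28, 28, 35, 28, 35 days apart.
Specifically, the 4th Thursday of each month.
March 2030 — 4th Thursday is 2030-03-28.
4th Thursday of April 2030: 2030-04-25.
May 2030 — 4th Thursday is 2030-05-23.

2030-03-28, 2030-04-25, 2030-05-23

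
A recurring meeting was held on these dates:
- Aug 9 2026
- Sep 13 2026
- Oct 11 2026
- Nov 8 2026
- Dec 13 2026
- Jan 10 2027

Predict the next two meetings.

These are Sundays at 28- or 35-day spacing (35, 28, 28, 35, 28).
The pattern: 2nd Sunday of the month.
February 2027 — 2nd Sunday is Feb 14 2027.
2nd Sunday of March 2027: Mar 14 2027.

Feb 14 2027, Mar 14 2027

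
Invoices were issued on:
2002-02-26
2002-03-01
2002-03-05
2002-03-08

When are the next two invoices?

2002-03-12, 2002-03-15

Every event lands on a Tuesday or Friday (gaps cycle 3, 4, 3).
So the schedule is: every Tuesday and Friday.
Next Tuesday: 2002-03-12.
The following Friday is 2002-03-15.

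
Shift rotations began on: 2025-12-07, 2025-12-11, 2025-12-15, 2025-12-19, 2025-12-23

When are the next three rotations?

2025-12-27, 2025-12-31, 2026-01-04

Gaps between consecutive events: 4, 4, 4, 4 days — a constant 4-day interval.
2025-12-23 + 4 days = 2025-12-27.
2025-12-27 + 4 days = 2025-12-31.
2025-12-31 + 4 days = 2026-01-04.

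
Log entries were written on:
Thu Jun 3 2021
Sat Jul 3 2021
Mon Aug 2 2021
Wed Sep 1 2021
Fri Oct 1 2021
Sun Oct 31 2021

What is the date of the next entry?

The spacing is 30, 30, 30, 30, 30 days — always 30 days.
Sun Oct 31 2021 + 30 days = Tue Nov 30 2021.

Tue Nov 30 2021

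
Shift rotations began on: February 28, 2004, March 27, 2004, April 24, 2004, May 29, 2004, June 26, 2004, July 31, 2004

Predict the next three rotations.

These are Saturdays with 28, 28, 35, 28, 35-day gaps.
Each is the final Saturday of its month — May 29, 2004 is past the 28th, so '4th Saturday' doesn't fit.
August 2004 ends with Saturday August 28, 2004.
Last Saturday of September 2004: September 25, 2004.
October 2004 ends with Saturday October 30, 2004.

August 28, 2004; September 25, 2004; October 30, 2004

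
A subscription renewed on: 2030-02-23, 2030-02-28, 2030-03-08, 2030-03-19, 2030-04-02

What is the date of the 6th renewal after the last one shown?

2030-08-27

Gaps: 5, 8, 11, 14 days — each gap is 3 larger than the previous one.
Next gap: 17 days. 2030-04-02 + 17 days = 2030-04-19.
Next gap: 20 days. 2030-04-19 + 20 days = 2030-05-09.
Next gap: 23 days. 2030-05-09 + 23 days = 2030-06-01.
Next gap: 26 days. 2030-06-01 + 26 days = 2030-06-27.
Next gap: 29 days. 2030-06-27 + 29 days = 2030-07-26.
Next gap: 32 days. 2030-07-26 + 32 days = 2030-08-27.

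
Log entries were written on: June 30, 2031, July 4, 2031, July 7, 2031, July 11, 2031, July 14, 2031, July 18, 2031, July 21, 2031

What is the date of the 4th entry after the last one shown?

August 4, 2031

The gap pattern 4, 3, 4, 3, 4, 3 repeats every 2 events.
These are the Mondays and Fridays of each week.
Next Friday: July 25, 2031.
Next Monday: July 28, 2031.
Next Friday: August 1, 2031.
The following Monday is August 4, 2031.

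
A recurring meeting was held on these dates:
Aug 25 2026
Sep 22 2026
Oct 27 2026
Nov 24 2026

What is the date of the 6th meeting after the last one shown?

May 25 2027

All dates are Tuesdays, 28, 35, 28 days apart.
Specifically, the 4th Tuesday of each month.
4th Tuesday of December 2026: Dec 22 2026.
4th Tuesday of January 2027: Jan 26 2027.
February 2027 — 4th Tuesday is Feb 23 2027.
March 2027 — 4th Tuesday is Mar 23 2027.
April 2027 — 4th Tuesday is Apr 27 2027.
May 2027 — 4th Tuesday is May 25 2027.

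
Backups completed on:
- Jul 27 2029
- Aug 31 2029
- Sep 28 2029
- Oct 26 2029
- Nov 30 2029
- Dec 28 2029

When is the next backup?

Jan 25 2030

All Fridays; the gaps (35, 28, 28, 35, 28) vary with month length.
This is the last Friday of each month.
January 2030 ends with Friday Jan 25 2030.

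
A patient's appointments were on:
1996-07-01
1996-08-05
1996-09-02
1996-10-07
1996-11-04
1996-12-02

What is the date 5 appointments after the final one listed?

1997-05-05

These are Mondays at 28- or 35-day spacing (35, 28, 35, 28, 28).
The pattern: 1st Monday of the month.
1st Monday of January 1997: 1997-01-06.
1st Monday of February 1997: 1997-02-03.
March 1997 — 1st Monday is 1997-03-03.
1st Monday of April 1997: 1997-04-07.
1st Monday of May 1997: 1997-05-05.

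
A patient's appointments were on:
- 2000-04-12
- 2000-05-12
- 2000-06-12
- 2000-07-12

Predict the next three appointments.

The day-of-month is always 12 (30, 31, 30 days between events).
So this recurs on the 12th of each month.
August 2000: 2000-08-12.
Next: September 2000 → 2000-09-12.
October 2000: 2000-10-12.

2000-08-12, 2000-09-12, 2000-10-12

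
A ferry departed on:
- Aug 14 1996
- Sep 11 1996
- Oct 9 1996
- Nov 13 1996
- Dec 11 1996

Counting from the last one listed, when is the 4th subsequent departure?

These are Wednesdays at 28- or 35-day spacing (28, 28, 35, 28).
The pattern: 2nd Wednesday of the month.
January 1997 — 2nd Wednesday is Jan 8 1997.
2nd Wednesday of February 1997: Feb 12 1997.
March 1997 — 2nd Wednesday is Mar 12 1997.
2nd Wednesday of April 1997: Apr 9 1997.

Apr 9 1997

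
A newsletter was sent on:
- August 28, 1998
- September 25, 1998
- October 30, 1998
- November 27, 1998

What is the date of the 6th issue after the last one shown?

All Fridays; the gaps (28, 35, 28) vary with month length.
This is the last Friday of each month.
December 1998 ends with Friday December 25, 1998.
Last Friday of January 1999: January 29, 1999.
Last Friday of February 1999: February 26, 1999.
March 1999 ends with Friday March 26, 1999.
April 1999 ends with Friday April 30, 1999.
May 1999 ends with Friday May 28, 1999.

May 28, 1999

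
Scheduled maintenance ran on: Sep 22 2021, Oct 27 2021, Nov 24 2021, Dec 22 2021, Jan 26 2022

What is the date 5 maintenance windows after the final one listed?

All dates are Wednesdays, 35, 28, 28, 35 days apart.
Specifically, the 4th Wednesday of each month.
4th Wednesday of February 2022: Feb 23 2022.
March 2022 — 4th Wednesday is Mar 23 2022.
4th Wednesday of April 2022: Apr 27 2022.
4th Wednesday of May 2022: May 25 2022.
4th Wednesday of June 2022: Jun 22 2022.

Jun 22 2022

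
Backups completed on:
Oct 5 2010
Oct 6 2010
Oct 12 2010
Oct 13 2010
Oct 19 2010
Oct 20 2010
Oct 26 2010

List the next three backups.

Every event lands on a Tuesday or Wednesday (gaps cycle 1, 6, 1, 6, 1, 6).
So the schedule is: every Tuesday and Wednesday.
Next Wednesday: Oct 27 2010.
Next Tuesday: Nov 2 2010.
The following Wednesday is Nov 3 2010.

Oct 27 2010, Nov 2 2010, Nov 3 2010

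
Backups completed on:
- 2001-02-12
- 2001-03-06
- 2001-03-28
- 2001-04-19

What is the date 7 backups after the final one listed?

2001-09-20

The spacing is 22, 22, 22 days — always 22 days.
2001-04-19 + 22 days = 2001-05-11.
2001-05-11 + 22 days = 2001-06-02.
2001-06-02 + 22 days = 2001-06-24.
2001-06-24 + 22 days = 2001-07-16.
2001-07-16 + 22 days = 2001-08-07.
2001-08-07 + 22 days = 2001-08-29.
2001-08-29 + 22 days = 2001-09-20.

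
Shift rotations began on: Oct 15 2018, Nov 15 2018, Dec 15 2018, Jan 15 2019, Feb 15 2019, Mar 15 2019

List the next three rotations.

The day-of-month is always 15 (31, 30, 31, 31, 28 days between events).
So this recurs on the 15th of each month.
April 2019: Apr 15 2019.
May 2019: May 15 2019.
Next: June 2019 → Jun 15 2019.

Apr 15 2019, May 15 2019, Jun 15 2019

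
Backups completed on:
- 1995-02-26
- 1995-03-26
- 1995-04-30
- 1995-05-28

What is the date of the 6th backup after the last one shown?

1995-11-26

All Sundays; the gaps (28, 35, 28) vary with month length.
This is the last Sunday of each month.
Last Sunday of June 1995: 1995-06-25.
Last Sunday of July 1995: 1995-07-30.
Last Sunday of August 1995: 1995-08-27.
Last Sunday of September 1995: 1995-09-24.
October 1995 ends with Sunday 1995-10-29.
November 1995 ends with Sunday 1995-11-26.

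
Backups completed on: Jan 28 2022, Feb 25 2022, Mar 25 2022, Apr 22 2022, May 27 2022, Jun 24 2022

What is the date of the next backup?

Gaps: 28, 28, 28, 35, 28 days — a mix of 28 and 35. Every date is a Friday.
Each is the 4th Friday of its month.
4th Friday of July 2022: Jul 22 2022.

Jul 22 2022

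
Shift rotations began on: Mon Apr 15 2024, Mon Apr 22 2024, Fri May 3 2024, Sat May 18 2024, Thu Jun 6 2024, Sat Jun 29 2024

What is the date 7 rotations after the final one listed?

Sat Mar 29 2025

The spacing grows by 4 each time: 7, 11, 15, 19, 23 days.
Next gap: 27 days. Sat Jun 29 2024 + 27 days = Fri Jul 26 2024.
Next gap: 31 days. Fri Jul 26 2024 + 31 days = Mon Aug 26 2024.
Next gap: 35 days. Mon Aug 26 2024 + 35 days = Mon Sep 30 2024.
Next gap: 39 days. Mon Sep 30 2024 + 39 days = Fri Nov 8 2024.
Next gap: 43 days. Fri Nov 8 2024 + 43 days = Sat Dec 21 2024.
Next gap: 47 days. Sat Dec 21 2024 + 47 days = Thu Feb 6 2025.
Next gap: 51 days. Thu Feb 6 2025 + 51 days = Sat Mar 29 2025.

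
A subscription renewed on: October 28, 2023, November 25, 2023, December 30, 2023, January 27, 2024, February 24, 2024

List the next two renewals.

These are Saturdays with 28, 35, 28, 28-day gaps.
Each is the final Saturday of its month — December 30, 2023 is past the 28th, so '4th Saturday' doesn't fit.
Last Saturday of March 2024: March 30, 2024.
April 2024 ends with Saturday April 27, 2024.

March 30, 2024; April 27, 2024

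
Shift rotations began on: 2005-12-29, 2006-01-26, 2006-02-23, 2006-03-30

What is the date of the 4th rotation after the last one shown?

2006-07-27

Every date is a Thursday; gaps 28, 28, 35 days.
Each is the last Thursday of its month (at least one falls on the 29th or later, ruling out '4th Thursday').
Last Thursday of April 2006: 2006-04-27.
Last Thursday of May 2006: 2006-05-25.
Last Thursday of June 2006: 2006-06-29.
Last Thursday of July 2006: 2006-07-27.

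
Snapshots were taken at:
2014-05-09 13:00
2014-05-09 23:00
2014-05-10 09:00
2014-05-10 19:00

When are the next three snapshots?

Gaps: 10, 10, 10 hours — each event is 10 hours after the previous one.
2014-05-10 19:00 + 10 h = 2014-05-11 05:00.
2014-05-11 05:00 + 10 h = 2014-05-11 15:00.
2014-05-11 15:00 + 10 h = 2014-05-12 01:00.

2014-05-11 05:00, 2014-05-11 15:00, 2014-05-12 01:00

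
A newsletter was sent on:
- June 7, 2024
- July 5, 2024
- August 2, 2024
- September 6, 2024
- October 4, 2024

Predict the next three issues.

November 1, 2024; December 6, 2024; January 3, 2025

These are Fridays at 28- or 35-day spacing (28, 28, 35, 28).
The pattern: 1st Friday of the month.
November 2024 — 1st Friday is November 1, 2024.
1st Friday of December 2024: December 6, 2024.
1st Friday of January 2025: January 3, 2025.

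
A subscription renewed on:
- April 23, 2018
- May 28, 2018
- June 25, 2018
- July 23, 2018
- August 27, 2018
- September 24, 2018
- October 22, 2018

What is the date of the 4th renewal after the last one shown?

All dates are Mondays, 35, 28, 28, 35, 28, 28 days apart.
Specifically, the 4th Monday of each month.
4th Monday of November 2018: November 26, 2018.
December 2018 — 4th Monday is December 24, 2018.
4th Monday of January 2019: January 28, 2019.
4th Monday of February 2019: February 25, 2019.

February 25, 2019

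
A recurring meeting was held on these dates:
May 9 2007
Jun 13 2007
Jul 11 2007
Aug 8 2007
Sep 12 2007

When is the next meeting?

Oct 10 2007

These are Wednesdays at 28- or 35-day spacing (35, 28, 28, 35).
The pattern: 2nd Wednesday of the month.
October 2007 — 2nd Wednesday is Oct 10 2007.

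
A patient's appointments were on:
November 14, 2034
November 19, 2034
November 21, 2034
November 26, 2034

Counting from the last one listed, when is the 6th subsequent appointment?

December 17, 2034

Every event lands on a Tuesday or Sunday (gaps cycle 5, 2, 5).
So the schedule is: every Tuesday and Sunday.
The following Tuesday is November 28, 2034.
Next Sunday: December 3, 2034.
The following Tuesday is December 5, 2034.
The following Sunday is December 10, 2034.
The following Tuesday is December 12, 2034.
The following Sunday is December 17, 2034.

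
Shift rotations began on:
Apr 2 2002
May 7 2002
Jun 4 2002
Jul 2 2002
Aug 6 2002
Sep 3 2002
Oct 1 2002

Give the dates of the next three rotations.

Nov 5 2002, Dec 3 2002, Jan 7 2003

Gaps: 35, 28, 28, 35, 28, 28 days — a mix of 28 and 35. Every date is a Tuesday.
Each is the 1st Tuesday of its month.
November 2002 — 1st Tuesday is Nov 5 2002.
December 2002 — 1st Tuesday is Dec 3 2002.
January 2003 — 1st Tuesday is Jan 7 2003.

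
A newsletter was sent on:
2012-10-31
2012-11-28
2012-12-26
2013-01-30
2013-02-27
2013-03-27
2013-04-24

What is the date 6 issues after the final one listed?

Every date is a Wednesday; gaps 28, 28, 35, 28, 28, 28 days.
Each is the last Wednesday of its month (at least one falls on the 29th or later, ruling out '4th Wednesday').
May 2013 ends with Wednesday 2013-05-29.
June 2013 ends with Wednesday 2013-06-26.
July 2013 ends with Wednesday 2013-07-31.
Last Wednesday of August 2013: 2013-08-28.
September 2013 ends with Wednesday 2013-09-25.
Last Wednesday of October 2013: 2013-10-30.

2013-10-30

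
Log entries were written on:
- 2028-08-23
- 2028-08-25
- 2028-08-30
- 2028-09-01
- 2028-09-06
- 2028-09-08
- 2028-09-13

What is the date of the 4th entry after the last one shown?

2028-09-27

The gap pattern 2, 5, 2, 5, 2, 5 repeats every 2 events.
These are the Wednesdays and Fridays of each week.
Next Friday: 2028-09-15.
The following Wednesday is 2028-09-20.
The following Friday is 2028-09-22.
The following Wednesday is 2028-09-27.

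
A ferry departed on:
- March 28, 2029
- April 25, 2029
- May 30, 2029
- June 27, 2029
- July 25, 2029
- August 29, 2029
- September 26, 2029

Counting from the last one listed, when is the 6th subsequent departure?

March 27, 2030

Every date is a Wednesday; gaps 28, 35, 28, 28, 35, 28 days.
Each is the last Wednesday of its month (at least one falls on the 29th or later, ruling out '4th Wednesday').
Last Wednesday of October 2029: October 31, 2029.
Last Wednesday of November 2029: November 28, 2029.
December 2029 ends with Wednesday December 26, 2029.
January 2030 ends with Wednesday January 30, 2030.
February 2030 ends with Wednesday February 27, 2030.
Last Wednesday of March 2030: March 27, 2030.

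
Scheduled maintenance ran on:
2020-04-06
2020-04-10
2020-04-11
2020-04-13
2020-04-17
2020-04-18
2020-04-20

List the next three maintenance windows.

The gap pattern 4, 1, 2, 4, 1, 2 repeats every 3 events.
These are the Mondays, Fridays and Saturdays of each week.
The following Friday is 2020-04-24.
The following Saturday is 2020-04-25.
Next Monday: 2020-04-27.

2020-04-24, 2020-04-25, 2020-04-27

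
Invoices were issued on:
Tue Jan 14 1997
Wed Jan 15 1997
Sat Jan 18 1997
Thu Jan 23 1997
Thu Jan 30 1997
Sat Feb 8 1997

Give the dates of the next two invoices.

Wed Feb 19 1997, Tue Mar 4 1997

Intervals are 1, 3, 5, 7, 9 days — an arithmetic progression with common difference 2.
Next gap: 11 days. Sat Feb 8 1997 + 11 days = Wed Feb 19 1997.
Next gap: 13 days. Wed Feb 19 1997 + 13 days = Tue Mar 4 1997.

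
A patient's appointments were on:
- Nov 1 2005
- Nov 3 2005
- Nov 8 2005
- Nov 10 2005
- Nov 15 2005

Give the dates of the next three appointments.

Nov 17 2005, Nov 22 2005, Nov 24 2005

The gap pattern 2, 5, 2, 5 repeats every 2 events.
These are the Tuesdays and Thursdays of each week.
The following Thursday is Nov 17 2005.
The following Tuesday is Nov 22 2005.
Next Thursday: Nov 24 2005.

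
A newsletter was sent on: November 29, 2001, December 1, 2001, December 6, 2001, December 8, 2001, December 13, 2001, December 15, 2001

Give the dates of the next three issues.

Gaps: 2, 5, 2, 5, 2 days — not constant, but cyclic with period 2.
The events fall on every Thursday and Saturday.
Next Thursday: December 20, 2001.
Next Saturday: December 22, 2001.
Next Thursday: December 27, 2001.

December 20, 2001; December 22, 2001; December 27, 2001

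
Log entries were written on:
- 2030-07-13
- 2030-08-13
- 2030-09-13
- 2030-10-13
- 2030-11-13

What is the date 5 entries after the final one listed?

2031-04-13

Gaps: 31, 31, 30, 31 days — not constant. Every event is on the 13th of the month.
Pattern: the 13th of each month.
Next: December 2030 → 2030-12-13.
January 2031: 2031-01-13.
February 2031: 2031-02-13.
Next: March 2031 → 2031-03-13.
Next: April 2031 → 2031-04-13.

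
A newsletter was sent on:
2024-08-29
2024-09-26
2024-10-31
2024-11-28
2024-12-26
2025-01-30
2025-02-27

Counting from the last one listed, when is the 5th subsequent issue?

These are Thursdays with 28, 35, 28, 28, 35, 28-day gaps.
Each is the final Thursday of its month — 2024-08-29 is past the 28th, so '4th Thursday' doesn't fit.
Last Thursday of March 2025: 2025-03-27.
Last Thursday of April 2025: 2025-04-24.
May 2025 ends with Thursday 2025-05-29.
Last Thursday of June 2025: 2025-06-26.
July 2025 ends with Thursday 2025-07-31.

2025-07-31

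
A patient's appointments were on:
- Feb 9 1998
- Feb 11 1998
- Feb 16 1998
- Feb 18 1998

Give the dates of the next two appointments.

The gap pattern 2, 5, 2 repeats every 2 events.
These are the Mondays and Wednesdays of each week.
Next Monday: Feb 23 1998.
Next Wednesday: Feb 25 1998.

Feb 23 1998, Feb 25 1998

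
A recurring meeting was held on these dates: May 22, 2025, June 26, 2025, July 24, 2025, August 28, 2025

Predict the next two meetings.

September 25, 2025; October 23, 2025

These are Thursdays at 28- or 35-day spacing (35, 28, 35).
The pattern: 4th Thursday of the month.
September 2025 — 4th Thursday is September 25, 2025.
October 2025 — 4th Thursday is October 23, 2025.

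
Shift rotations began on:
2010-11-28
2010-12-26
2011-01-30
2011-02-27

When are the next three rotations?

Every date is a Sunday; gaps 28, 35, 28 days.
Each is the last Sunday of its month (at least one falls on the 29th or later, ruling out '4th Sunday').
Last Sunday of March 2011: 2011-03-27.
April 2011 ends with Sunday 2011-04-24.
Last Sunday of May 2011: 2011-05-29.

2011-03-27, 2011-04-24, 2011-05-29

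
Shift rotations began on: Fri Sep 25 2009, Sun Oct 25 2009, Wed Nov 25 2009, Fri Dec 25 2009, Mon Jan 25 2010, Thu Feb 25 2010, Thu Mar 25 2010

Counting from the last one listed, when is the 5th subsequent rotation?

Gaps: 30, 31, 30, 31, 31, 28 days — not constant. Every event is on the 25th of the month.
Pattern: the 25th of each month.
Next: April 2010 → Sun Apr 25 2010.
May 2010: Tue May 25 2010.
June 2010: Fri Jun 25 2010.
Next: July 2010 → Sun Jul 25 2010.
August 2010: Wed Aug 25 2010.

Wed Aug 25 2010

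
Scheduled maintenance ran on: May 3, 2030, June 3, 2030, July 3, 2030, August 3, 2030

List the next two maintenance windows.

September 3, 2030; October 3, 2030

The day-of-month is always 3 (31, 30, 31 days between events).
So this recurs on the 3rd of each month.
September 2030: September 3, 2030.
Next: October 2030 → October 3, 2030.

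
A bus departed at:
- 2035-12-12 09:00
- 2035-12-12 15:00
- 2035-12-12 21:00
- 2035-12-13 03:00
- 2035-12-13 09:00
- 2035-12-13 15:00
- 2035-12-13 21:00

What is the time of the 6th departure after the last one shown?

Gaps: 6, 6, 6, 6, 6, 6 hours — each event is 6 hours after the previous one.
2035-12-13 21:00 + 6 h = 2035-12-14 03:00.
2035-12-14 03:00 + 6 h = 2035-12-14 09:00.
2035-12-14 09:00 + 6 h = 2035-12-14 15:00.
2035-12-14 15:00 + 6 h = 2035-12-14 21:00.
2035-12-14 21:00 + 6 h = 2035-12-15 03:00.
2035-12-15 03:00 + 6 h = 2035-12-15 09:00.

2035-12-15 09:00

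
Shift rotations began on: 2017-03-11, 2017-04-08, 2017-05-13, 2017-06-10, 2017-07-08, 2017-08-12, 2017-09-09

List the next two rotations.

These are Saturdays at 28- or 35-day spacing (28, 35, 28, 28, 35, 28).
The pattern: 2nd Saturday of the month.
October 2017 — 2nd Saturday is 2017-10-14.
2nd Saturday of November 2017: 2017-11-11.

2017-10-14, 2017-11-11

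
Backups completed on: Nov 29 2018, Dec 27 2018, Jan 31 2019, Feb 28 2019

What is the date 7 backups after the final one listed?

Sep 26 2019

Every date is a Thursday; gaps 28, 35, 28 days.
Each is the last Thursday of its month (at least one falls on the 29th or later, ruling out '4th Thursday').
March 2019 ends with Thursday Mar 28 2019.
April 2019 ends with Thursday Apr 25 2019.
May 2019 ends with Thursday May 30 2019.
June 2019 ends with Thursday Jun 27 2019.
July 2019 ends with Thursday Jul 25 2019.
Last Thursday of August 2019: Aug 29 2019.
September 2019 ends with Thursday Sep 26 2019.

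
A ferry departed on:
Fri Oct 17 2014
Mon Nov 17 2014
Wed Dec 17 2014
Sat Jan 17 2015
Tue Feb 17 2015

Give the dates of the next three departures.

Tue Mar 17 2015, Fri Apr 17 2015, Sun May 17 2015

Gaps: 31, 30, 31, 31 days — not constant. Every event is on the 17th of the month.
Pattern: the 17th of each month.
March 2015: Tue Mar 17 2015.
April 2015: Fri Apr 17 2015.
May 2015: Sun May 17 2015.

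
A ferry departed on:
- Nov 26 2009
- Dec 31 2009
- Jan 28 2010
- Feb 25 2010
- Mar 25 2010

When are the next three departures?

Apr 29 2010, May 27 2010, Jun 24 2010

Every date is a Thursday; gaps 35, 28, 28, 28 days.
Each is the last Thursday of its month (at least one falls on the 29th or later, ruling out '4th Thursday').
Last Thursday of April 2010: Apr 29 2010.
Last Thursday of May 2010: May 27 2010.
June 2010 ends with Thursday Jun 24 2010.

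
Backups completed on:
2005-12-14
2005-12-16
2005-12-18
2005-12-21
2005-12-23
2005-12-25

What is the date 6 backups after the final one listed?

2006-01-08

Every event lands on a Wednesday or Friday or Sunday (gaps cycle 2, 2, 3, 2, 2).
So the schedule is: every Wednesday, Friday and Sunday.
Next Wednesday: 2005-12-28.
The following Friday is 2005-12-30.
Next Sunday: 2006-01-01.
The following Wednesday is 2006-01-04.
Next Friday: 2006-01-06.
The following Sunday is 2006-01-08.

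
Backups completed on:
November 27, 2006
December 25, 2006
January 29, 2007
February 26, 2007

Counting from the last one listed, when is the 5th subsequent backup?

Every date is a Monday; gaps 28, 35, 28 days.
Each is the last Monday of its month (at least one falls on the 29th or later, ruling out '4th Monday').
March 2007 ends with Monday March 26, 2007.
April 2007 ends with Monday April 30, 2007.
May 2007 ends with Monday May 28, 2007.
June 2007 ends with Monday June 25, 2007.
Last Monday of July 2007: July 30, 2007.

July 30, 2007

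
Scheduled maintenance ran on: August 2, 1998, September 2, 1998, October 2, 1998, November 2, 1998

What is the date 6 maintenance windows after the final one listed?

May 2, 1999

Gaps: 31, 30, 31 days — not constant. Every event is on the 2nd of the month.
Pattern: the 2nd of each month.
Next: December 1998 → December 2, 1998.
January 1999: January 2, 1999.
Next: February 1999 → February 2, 1999.
March 1999: March 2, 1999.
April 1999: April 2, 1999.
Next: May 1999 → May 2, 1999.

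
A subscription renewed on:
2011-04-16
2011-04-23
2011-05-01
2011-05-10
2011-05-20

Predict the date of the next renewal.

2011-05-31

Gaps: 7, 8, 9, 10 days — each gap is 1 larger than the previous one.
Next gap: 11 days. 2011-05-20 + 11 days = 2011-05-31.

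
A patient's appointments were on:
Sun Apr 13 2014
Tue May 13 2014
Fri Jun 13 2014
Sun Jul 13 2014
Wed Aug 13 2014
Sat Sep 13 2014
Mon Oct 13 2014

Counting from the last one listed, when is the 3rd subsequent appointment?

Tue Jan 13 2015

The day-of-month is always 13 (30, 31, 30, 31, 31, 30 days between events).
So this recurs on the 13th of each month.
Next: November 2014 → Thu Nov 13 2014.
December 2014: Sat Dec 13 2014.
January 2015: Tue Jan 13 2015.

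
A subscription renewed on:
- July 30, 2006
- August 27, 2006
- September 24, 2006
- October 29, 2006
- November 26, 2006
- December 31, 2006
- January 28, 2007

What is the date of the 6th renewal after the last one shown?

Every date is a Sunday; gaps 28, 28, 35, 28, 35, 28 days.
Each is the last Sunday of its month (at least one falls on the 29th or later, ruling out '4th Sunday').
Last Sunday of February 2007: February 25, 2007.
March 2007 ends with Sunday March 25, 2007.
April 2007 ends with Sunday April 29, 2007.
Last Sunday of May 2007: May 27, 2007.
Last Sunday of June 2007: June 24, 2007.
Last Sunday of July 2007: July 29, 2007.

July 29, 2007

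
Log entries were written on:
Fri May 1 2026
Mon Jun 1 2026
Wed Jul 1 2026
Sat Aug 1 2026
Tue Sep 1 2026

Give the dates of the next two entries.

Thu Oct 1 2026, Sun Nov 1 2026

Gaps: 31, 30, 31, 31 days — not constant. Every event is on the 1st of the month.
Pattern: the 1st of each month.
Next: October 2026 → Thu Oct 1 2026.
Next: November 2026 → Sun Nov 1 2026.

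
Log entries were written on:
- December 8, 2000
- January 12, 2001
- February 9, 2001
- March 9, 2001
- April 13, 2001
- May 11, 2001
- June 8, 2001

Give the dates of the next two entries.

These are Fridays at 28- or 35-day spacing (35, 28, 28, 35, 28, 28).
The pattern: 2nd Friday of the month.
2nd Friday of July 2001: July 13, 2001.
August 2001 — 2nd Friday is August 10, 2001.

July 13, 2001; August 10, 2001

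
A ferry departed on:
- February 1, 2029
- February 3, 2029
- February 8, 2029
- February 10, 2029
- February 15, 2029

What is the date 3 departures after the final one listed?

Every event lands on a Thursday or Saturday (gaps cycle 2, 5, 2, 5).
So the schedule is: every Thursday and Saturday.
Next Saturday: February 17, 2029.
Next Thursday: February 22, 2029.
Next Saturday: February 24, 2029.

February 24, 2029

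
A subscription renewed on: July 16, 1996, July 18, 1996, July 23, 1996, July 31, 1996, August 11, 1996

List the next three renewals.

Gaps: 2, 5, 8, 11 days — each gap is 3 larger than the previous one.
Next gap: 14 days. August 11, 1996 + 14 days = August 25, 1996.
Next gap: 17 days. August 25, 1996 + 17 days = September 11, 1996.
Next gap: 20 days. September 11, 1996 + 20 days = October 1, 1996.

August 25, 1996; September 11, 1996; October 1, 1996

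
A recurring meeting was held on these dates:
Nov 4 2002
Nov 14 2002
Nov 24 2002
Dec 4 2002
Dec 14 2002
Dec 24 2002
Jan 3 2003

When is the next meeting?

Jan 13 2003

The spacing is 10, 10, 10, 10, 10, 10 days — always 10 days.
Jan 3 2003 + 10 days = Jan 13 2003.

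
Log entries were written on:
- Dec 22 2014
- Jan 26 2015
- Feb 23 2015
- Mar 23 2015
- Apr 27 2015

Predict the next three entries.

May 25 2015, Jun 22 2015, Jul 27 2015

All dates are Mondays, 35, 28, 28, 35 days apart.
Specifically, the 4th Monday of each month.
4th Monday of May 2015: May 25 2015.
4th Monday of June 2015: Jun 22 2015.
4th Monday of July 2015: Jul 27 2015.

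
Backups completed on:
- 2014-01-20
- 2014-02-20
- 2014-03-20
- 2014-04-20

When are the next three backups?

2014-05-20, 2014-06-20, 2014-07-20

The day-of-month is always 20 (31, 28, 31 days between events).
So this recurs on the 20th of each month.
Next: May 2014 → 2014-05-20.
June 2014: 2014-06-20.
July 2014: 2014-07-20.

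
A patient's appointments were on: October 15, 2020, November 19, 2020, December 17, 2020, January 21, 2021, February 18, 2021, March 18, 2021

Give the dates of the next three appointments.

Gaps: 35, 28, 35, 28, 28 days — a mix of 28 and 35. Every date is a Thursday.
Each is the 3rd Thursday of its month.
3rd Thursday of April 2021: April 15, 2021.
3rd Thursday of May 2021: May 20, 2021.
June 2021 — 3rd Thursday is June 17, 2021.

April 15, 2021; May 20, 2021; June 17, 2021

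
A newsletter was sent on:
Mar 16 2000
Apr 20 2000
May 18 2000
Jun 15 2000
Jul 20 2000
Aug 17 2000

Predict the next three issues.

These are Thursdays at 28- or 35-day spacing (35, 28, 28, 35, 28).
The pattern: 3rd Thursday of the month.
September 2000 — 3rd Thursday is Sep 21 2000.
October 2000 — 3rd Thursday is Oct 19 2000.
November 2000 — 3rd Thursday is Nov 16 2000.

Sep 21 2000, Oct 19 2000, Nov 16 2000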